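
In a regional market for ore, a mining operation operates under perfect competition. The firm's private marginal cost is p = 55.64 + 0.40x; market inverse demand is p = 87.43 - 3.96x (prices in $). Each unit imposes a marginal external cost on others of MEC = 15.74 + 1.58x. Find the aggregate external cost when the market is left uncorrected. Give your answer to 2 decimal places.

$156.76

Market equilibrium (private): 55.64 + 0.40x = 87.43 - 3.96x → x_m = 7.2913.
Total external cost = ∫₀^{x_m} (15.74 + 1.58x) dx = 15.74×7.2913 + ½×1.58×7.2913² = 156.7639.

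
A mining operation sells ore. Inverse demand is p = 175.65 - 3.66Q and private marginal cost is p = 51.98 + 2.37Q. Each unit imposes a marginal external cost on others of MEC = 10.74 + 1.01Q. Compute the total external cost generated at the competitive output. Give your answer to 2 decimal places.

432.68

Market equilibrium (private): 51.98 + 2.37Q = 175.65 - 3.66Q → Q_m = 20.5091.
Total external cost = ∫₀^{Q_m} (10.74 + 1.01Q) dQ = 10.74×20.5091 + ½×1.01×20.5091² = 432.6824.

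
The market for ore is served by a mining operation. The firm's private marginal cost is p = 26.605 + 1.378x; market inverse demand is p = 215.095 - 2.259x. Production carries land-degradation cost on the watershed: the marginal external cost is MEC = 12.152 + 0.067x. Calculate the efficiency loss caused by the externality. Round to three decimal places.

Market equilibrium (private): 26.605 + 1.378x = 215.095 - 2.259x → x_m = 51.8257.
Social marginal cost = private MC + MEC = 38.757 + 1.445x.
Set SMC = demand: 38.757 + 1.445x = 215.095 - 2.259x → x* = 47.6075.
The welfare-loss triangle has base |x_m − x*| and height MEC(x_m) (the vertical gap between SMC and demand is zero at x* and MEC at x_m).
DWL = ½ × 4.2182 × 15.6243 = 32.9532.

DWL = 32.953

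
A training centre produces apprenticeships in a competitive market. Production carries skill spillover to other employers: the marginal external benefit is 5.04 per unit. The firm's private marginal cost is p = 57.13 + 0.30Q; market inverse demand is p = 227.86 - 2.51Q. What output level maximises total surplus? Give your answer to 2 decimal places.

Q* = 62.55

Social marginal cost = private MC − MEB = 52.09 + 0.30Q.
Set SMC = demand: 52.09 + 0.30Q = 227.86 - 2.51Q → Q* = 62.5516.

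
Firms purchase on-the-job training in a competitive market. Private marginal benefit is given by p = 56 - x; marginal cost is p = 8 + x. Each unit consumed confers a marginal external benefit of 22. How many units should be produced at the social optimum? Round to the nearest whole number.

x* = 35

Social marginal benefit = demand + MEB = 78 - x.
Set SMB = MC: 78 - x = 8 + x → x* = 35.0000.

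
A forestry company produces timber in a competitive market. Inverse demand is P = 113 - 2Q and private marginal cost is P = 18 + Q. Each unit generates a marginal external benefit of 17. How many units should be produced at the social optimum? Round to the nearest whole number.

Social marginal cost = private MC − MEB = 1 + Q.
Set SMC = demand: 1 + Q = 113 - 2Q → Q* = 37.3333.

Q* = 37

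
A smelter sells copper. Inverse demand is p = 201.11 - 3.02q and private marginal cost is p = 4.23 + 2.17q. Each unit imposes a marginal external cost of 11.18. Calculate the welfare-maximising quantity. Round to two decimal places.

Social marginal cost = private MC + MEC = 15.41 + 2.17q.
Set SMC = demand: 15.41 + 2.17q = 201.11 - 3.02q → q* = 35.7803.

q* = 35.78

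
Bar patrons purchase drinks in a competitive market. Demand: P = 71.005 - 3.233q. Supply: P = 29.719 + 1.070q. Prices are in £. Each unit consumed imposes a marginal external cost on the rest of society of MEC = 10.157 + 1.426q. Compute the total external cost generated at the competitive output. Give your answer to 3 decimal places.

£163.091

Market equilibrium (private): 29.719 + 1.070q = 71.005 - 3.233q → q_m = 9.5947.
Total external cost = ∫₀^{q_m} (10.157 + 1.426q) dq = 10.157×9.5947 + ½×1.426×9.5947² = 163.0909.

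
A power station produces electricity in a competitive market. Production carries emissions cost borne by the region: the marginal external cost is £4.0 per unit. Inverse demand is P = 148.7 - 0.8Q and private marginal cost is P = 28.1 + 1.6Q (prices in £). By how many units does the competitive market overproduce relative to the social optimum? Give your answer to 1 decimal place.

Market equilibrium (private): 28.1 + 1.6Q = 148.7 - 0.8Q → Q_m = 50.2500.
Social marginal cost = private MC + MEC = 32.1 + 1.6Q.
Set SMC = demand: 32.1 + 1.6Q = 148.7 - 0.8Q → Q* = 48.5833.
Gap = |50.2500 − 48.5833| = 1.6667.

1.7 units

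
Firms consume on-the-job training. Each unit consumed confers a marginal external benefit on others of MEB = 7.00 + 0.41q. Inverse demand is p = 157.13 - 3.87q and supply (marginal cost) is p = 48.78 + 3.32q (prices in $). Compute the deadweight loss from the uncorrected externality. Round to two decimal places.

DWL = $12.81

Market equilibrium (private): 48.78 + 3.32q = 157.13 - 3.87q → q_m = 15.0695.
Social marginal benefit = demand + MEB = 164.13 - 3.46q.
Set SMB = MC: 164.13 - 3.46q = 48.78 + 3.32q → q* = 17.0133.
Between q* and q_m the wedge SMB − MC runs linearly from 0 to MEB(q_m), so the loss is a triangle.
DWL = ½ × 1.9438 × 13.1785 = 12.8082.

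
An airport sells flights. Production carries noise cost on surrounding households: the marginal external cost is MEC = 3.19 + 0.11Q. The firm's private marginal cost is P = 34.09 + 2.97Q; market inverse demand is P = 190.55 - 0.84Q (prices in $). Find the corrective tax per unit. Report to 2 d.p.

Social marginal cost = private MC + MEC = 37.28 + 3.08Q.
Set SMC = demand: 37.28 + 3.08Q = 190.55 - 0.84Q → Q* = 39.0995.
The Pigouvian tax equals MEC at Q*: 3.19 + 0.11×39.0995 = 7.4909.

tax = $7.49 per unit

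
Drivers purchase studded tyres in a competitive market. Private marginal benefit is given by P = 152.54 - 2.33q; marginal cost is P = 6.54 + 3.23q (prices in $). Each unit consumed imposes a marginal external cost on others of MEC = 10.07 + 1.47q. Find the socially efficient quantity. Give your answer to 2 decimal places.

Social marginal benefit = demand − MEC = 142.47 - 3.80q.
Set SMB = MC: 142.47 - 3.80q = 6.54 + 3.23q → q* = 19.3357.

q* = 19.34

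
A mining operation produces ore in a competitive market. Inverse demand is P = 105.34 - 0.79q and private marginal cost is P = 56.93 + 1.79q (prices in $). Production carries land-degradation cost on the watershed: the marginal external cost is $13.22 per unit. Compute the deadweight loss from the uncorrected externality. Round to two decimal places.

Market equilibrium (private): 56.93 + 1.79q = 105.34 - 0.79q → q_m = 18.7636.
Social marginal cost = private MC + MEC = 70.15 + 1.79q.
Set SMC = demand: 70.15 + 1.79q = 105.34 - 0.79q → q* = 13.6395.
Height of the DWL triangle at q_m is SMC(q_m) − demand(q_m) = MEC(q_m) = 13.2200.
DWL = ½ × 5.1241 × 13.2200 = 33.8703.

DWL = $33.87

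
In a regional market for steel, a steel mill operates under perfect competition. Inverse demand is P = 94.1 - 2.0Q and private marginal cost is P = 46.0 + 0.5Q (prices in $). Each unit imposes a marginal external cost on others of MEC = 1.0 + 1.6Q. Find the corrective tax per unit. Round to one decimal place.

Social marginal cost = private MC + MEC = 47.0 + 2.1Q.
Set SMC = demand: 47.0 + 2.1Q = 94.1 - 2.0Q → Q* = 11.4878.
The Pigouvian tax equals MEC at Q*: 1.0 + 1.6×11.4878 = 19.3805.

tax = $19.4 per unit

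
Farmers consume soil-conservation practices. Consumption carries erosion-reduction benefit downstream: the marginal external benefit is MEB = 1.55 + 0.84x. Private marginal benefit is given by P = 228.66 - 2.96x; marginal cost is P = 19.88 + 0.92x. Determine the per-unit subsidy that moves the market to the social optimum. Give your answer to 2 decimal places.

subsidy = 59.67 per unit

Social marginal benefit = demand + MEB = 230.21 - 2.12x.
Set SMB = MC: 230.21 - 2.12x = 19.88 + 0.92x → x* = 69.1875.
The Pigouvian subsidy equals MEB at x*: 1.55 + 0.84×69.1875 = 59.6675.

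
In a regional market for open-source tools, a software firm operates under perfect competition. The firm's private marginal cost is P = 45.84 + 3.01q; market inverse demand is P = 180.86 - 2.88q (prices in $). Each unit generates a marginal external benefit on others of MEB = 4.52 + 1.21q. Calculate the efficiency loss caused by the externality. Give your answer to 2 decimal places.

Market equilibrium (private): 45.84 + 3.01q = 180.86 - 2.88q → q_m = 22.9236.
Social marginal cost = private MC − MEB = 41.32 + 1.80q.
Set SMC = demand: 41.32 + 1.80q = 180.86 - 2.88q → q* = 29.8162.
The loss is the area between SMC and demand from q* to q_m; with linear curves that's a triangle of height MEB(q_m).
DWL = ½ × 6.8926 × 32.2576 = 111.1694.

DWL = $111.17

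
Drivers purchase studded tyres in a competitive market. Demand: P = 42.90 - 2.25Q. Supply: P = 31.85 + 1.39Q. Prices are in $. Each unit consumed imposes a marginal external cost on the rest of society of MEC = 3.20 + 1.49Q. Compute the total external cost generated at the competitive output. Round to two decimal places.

$16.58

Market equilibrium (private): 31.85 + 1.39Q = 42.90 - 2.25Q → Q_m = 3.0357.
Total external cost = ∫₀^{Q_m} (3.20 + 1.49Q) dQ = 3.20×3.0357 + ½×1.49×3.0357² = 16.5798.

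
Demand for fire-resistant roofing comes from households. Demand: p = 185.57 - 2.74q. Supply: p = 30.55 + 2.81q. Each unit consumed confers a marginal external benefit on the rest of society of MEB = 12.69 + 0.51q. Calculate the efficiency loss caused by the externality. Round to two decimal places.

Market equilibrium (private): 30.55 + 2.81q = 185.57 - 2.74q → q_m = 27.9315.
Social marginal benefit = demand + MEB = 198.26 - 2.23q.
Set SMB = MC: 198.26 - 2.23q = 30.55 + 2.81q → q* = 33.2758.
Between q* and q_m the wedge SMB − MC runs linearly from 0 to MEB(q_m), so the loss is a triangle.
DWL = ½ × 5.3443 × 26.9351 = 71.9746.

DWL = 71.97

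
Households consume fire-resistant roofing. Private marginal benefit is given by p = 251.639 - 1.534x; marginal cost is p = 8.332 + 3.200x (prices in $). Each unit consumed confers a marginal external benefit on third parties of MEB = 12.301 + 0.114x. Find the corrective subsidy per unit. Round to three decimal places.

Social marginal benefit = demand + MEB = 263.940 - 1.420x.
Set SMB = MC: 263.940 - 1.420x = 8.332 + 3.200x → x* = 55.3264.
The Pigouvian subsidy equals MEB at x*: 12.301 + 0.114×55.3264 = 18.6082.

subsidy = $18.608 per unit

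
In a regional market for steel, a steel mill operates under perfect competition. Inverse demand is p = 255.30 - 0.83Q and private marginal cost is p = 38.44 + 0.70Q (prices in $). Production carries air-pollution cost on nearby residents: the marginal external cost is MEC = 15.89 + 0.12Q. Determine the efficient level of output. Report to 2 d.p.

Q* = 121.80

Social marginal cost = private MC + MEC = 54.33 + 0.82Q.
Set SMC = demand: 54.33 + 0.82Q = 255.30 - 0.83Q → Q* = 121.8000.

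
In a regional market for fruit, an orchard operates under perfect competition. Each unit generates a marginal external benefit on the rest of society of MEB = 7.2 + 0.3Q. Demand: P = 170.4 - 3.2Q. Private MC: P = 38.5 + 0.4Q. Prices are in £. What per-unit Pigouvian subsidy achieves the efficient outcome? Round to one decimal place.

Social marginal cost = private MC − MEB = 31.3 + 0.1Q.
Set SMC = demand: 31.3 + 0.1Q = 170.4 - 3.2Q → Q* = 42.1515.
The Pigouvian subsidy equals MEB at Q*: 7.2 + 0.3×42.1515 = 19.8455.

subsidy = £19.8 per unit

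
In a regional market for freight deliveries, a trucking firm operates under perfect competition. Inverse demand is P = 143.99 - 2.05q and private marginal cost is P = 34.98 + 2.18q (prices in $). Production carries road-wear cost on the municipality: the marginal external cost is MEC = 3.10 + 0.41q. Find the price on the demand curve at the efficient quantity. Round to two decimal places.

P = $97.20

Social marginal cost = private MC + MEC = 38.08 + 2.59q.
Set SMC = demand: 38.08 + 2.59q = 143.99 - 2.05q → q* = 22.8254.
Consumer price on the demand curve at q*: 143.99 − 2.05×22.8254 = 97.1979.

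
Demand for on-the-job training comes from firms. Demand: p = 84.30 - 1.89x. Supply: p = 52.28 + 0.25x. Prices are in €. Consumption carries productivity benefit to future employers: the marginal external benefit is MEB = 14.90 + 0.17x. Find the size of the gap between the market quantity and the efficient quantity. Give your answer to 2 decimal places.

Market equilibrium (private): 52.28 + 0.25x = 84.30 - 1.89x → x_m = 14.9626.
Social marginal benefit = demand + MEB = 99.20 - 1.72x.
Set SMB = MC: 99.20 - 1.72x = 52.28 + 0.25x → x* = 23.8173.
Gap = |14.9626 − 23.8173| = 8.8547.

8.85 units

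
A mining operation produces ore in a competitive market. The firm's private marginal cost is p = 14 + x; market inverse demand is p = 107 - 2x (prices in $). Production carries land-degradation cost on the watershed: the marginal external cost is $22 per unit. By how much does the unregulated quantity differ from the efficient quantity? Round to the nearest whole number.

Market equilibrium (private): 14 + x = 107 - 2x → x_m = 31.0000.
Social marginal cost = private MC + MEC = 36 + x.
Set SMC = demand: 36 + x = 107 - 2x → x* = 23.6667.
Gap = |31.0000 − 23.6667| = 7.3333.

7 units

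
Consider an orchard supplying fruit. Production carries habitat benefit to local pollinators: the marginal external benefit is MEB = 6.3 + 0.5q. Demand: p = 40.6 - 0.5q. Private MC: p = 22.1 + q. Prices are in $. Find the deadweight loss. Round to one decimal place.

Market equilibrium (private): 22.1 + q = 40.6 - 0.5q → q_m = 12.3333.
Social marginal cost = private MC − MEB = 15.8 + 0.5q.
Set SMC = demand: 15.8 + 0.5q = 40.6 - 0.5q → q* = 24.8000.
Height of the DWL triangle at q_m is demand(q_m) − SMC(q_m) = MEB(q_m) = 12.4667.
DWL = ½ × 12.4667 × 12.4667 = 77.7093.

DWL = $77.7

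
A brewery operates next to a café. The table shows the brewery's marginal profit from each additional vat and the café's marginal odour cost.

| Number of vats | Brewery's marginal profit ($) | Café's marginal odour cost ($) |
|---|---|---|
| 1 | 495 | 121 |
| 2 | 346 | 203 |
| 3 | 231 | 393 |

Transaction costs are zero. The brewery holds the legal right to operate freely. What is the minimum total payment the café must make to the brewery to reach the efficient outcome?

Left alone the brewery would choose level 3 (marginal profit stays positive).
Efficient level: k* = 2 (marginal profit ≥ marginal odour cost through 2).
The café must at least cover the brewery's forgone profit from cutting 3→2: 231 = 231.

$231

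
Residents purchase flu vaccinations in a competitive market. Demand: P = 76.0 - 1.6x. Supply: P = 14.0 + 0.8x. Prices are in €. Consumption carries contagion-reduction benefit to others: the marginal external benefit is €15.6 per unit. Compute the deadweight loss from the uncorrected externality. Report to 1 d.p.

DWL = €50.7

Market equilibrium (private): 14.0 + 0.8x = 76.0 - 1.6x → x_m = 25.8333.
Social marginal benefit = demand + MEB = 91.6 - 1.6x.
Set SMB = MC: 91.6 - 1.6x = 14.0 + 0.8x → x* = 32.3333.
The welfare-loss triangle has base |x_m − x*| and height MEB(x_m) (the vertical gap between SMB and MC is zero at x* and MEB at x_m).
DWL = ½ × 6.5000 × 15.6000 = 50.7000.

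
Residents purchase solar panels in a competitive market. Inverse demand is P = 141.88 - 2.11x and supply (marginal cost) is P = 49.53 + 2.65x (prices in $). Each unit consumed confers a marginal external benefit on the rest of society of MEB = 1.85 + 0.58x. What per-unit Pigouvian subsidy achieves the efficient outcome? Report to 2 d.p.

subsidy = $14.92 per unit

Social marginal benefit = demand + MEB = 143.73 - 1.53x.
Set SMB = MC: 143.73 - 1.53x = 49.53 + 2.65x → x* = 22.5359.
The Pigouvian subsidy equals MEB at x*: 1.85 + 0.58×22.5359 = 14.9208.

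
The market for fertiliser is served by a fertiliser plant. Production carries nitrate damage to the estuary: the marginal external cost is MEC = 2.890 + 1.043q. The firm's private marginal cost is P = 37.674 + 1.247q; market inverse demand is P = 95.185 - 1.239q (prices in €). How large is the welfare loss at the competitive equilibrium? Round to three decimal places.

DWL = €103.430

Market equilibrium (private): 37.674 + 1.247q = 95.185 - 1.239q → q_m = 23.1340.
Social marginal cost = private MC + MEC = 40.564 + 2.290q.
Set SMC = demand: 40.564 + 2.290q = 95.185 - 1.239q → q* = 15.4778.
The loss is the area between SMC and demand from q* to q_m; with linear curves that's a triangle of height MEC(q_m).
DWL = ½ × 7.6562 × 27.0187 = 103.4303.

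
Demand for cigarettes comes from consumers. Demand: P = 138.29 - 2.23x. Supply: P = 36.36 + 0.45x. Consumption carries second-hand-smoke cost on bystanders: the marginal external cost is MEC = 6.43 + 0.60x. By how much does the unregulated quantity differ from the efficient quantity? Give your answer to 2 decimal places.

8.92 units

Market equilibrium (private): 36.36 + 0.45x = 138.29 - 2.23x → x_m = 38.0336.
Social marginal benefit = demand − MEC = 131.86 - 2.83x.
Set SMB = MC: 131.86 - 2.83x = 36.36 + 0.45x → x* = 29.1159.
Gap = |38.0336 − 29.1159| = 8.9177.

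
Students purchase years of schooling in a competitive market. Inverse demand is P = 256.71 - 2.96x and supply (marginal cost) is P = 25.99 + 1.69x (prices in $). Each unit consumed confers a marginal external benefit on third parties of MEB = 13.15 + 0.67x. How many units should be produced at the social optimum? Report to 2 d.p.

Social marginal benefit = demand + MEB = 269.86 - 2.29x.
Set SMB = MC: 269.86 - 2.29x = 25.99 + 1.69x → x* = 61.2739.

x* = 61.27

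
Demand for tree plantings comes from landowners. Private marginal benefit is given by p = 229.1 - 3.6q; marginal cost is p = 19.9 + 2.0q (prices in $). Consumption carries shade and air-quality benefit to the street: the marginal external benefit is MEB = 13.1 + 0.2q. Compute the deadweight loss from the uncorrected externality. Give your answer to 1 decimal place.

Market equilibrium (private): 19.9 + 2.0q = 229.1 - 3.6q → q_m = 37.3571.
Social marginal benefit = demand + MEB = 242.2 - 3.4q.
Set SMB = MC: 242.2 - 3.4q = 19.9 + 2.0q → q* = 41.1667.
The loss is the area between SMB and MC from q* to q_m; with linear curves that's a triangle of height MEB(q_m).
DWL = ½ × 3.8096 × 20.5714 = 39.1844.

DWL = $39.2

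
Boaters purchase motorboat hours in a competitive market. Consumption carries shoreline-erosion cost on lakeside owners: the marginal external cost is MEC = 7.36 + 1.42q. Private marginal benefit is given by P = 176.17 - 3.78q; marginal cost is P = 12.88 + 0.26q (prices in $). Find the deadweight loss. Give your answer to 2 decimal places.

Market equilibrium (private): 12.88 + 0.26q = 176.17 - 3.78q → q_m = 40.4183.
Social marginal benefit = demand − MEC = 168.81 - 5.20q.
Set SMB = MC: 168.81 - 5.20q = 12.88 + 0.26q → q* = 28.5586.
Height of the DWL triangle at q_m is MC(q_m) − SMB(q_m) = MEC(q_m) = 64.7540.
DWL = ½ × 11.8597 × 64.7540 = 383.9815.

DWL = $383.98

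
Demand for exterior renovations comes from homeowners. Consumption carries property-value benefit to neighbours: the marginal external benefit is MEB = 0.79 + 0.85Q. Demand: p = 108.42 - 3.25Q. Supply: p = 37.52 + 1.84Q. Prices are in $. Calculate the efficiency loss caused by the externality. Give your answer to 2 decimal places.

DWL = $18.81

Market equilibrium (private): 37.52 + 1.84Q = 108.42 - 3.25Q → Q_m = 13.9293.
Social marginal benefit = demand + MEB = 109.21 - 2.40Q.
Set SMB = MC: 109.21 - 2.40Q = 37.52 + 1.84Q → Q* = 16.9080.
Between Q* and Q_m the wedge SMB − MC runs linearly from 0 to MEB(Q_m), so the loss is a triangle.
DWL = ½ × 2.9787 × 12.6299 = 18.8103.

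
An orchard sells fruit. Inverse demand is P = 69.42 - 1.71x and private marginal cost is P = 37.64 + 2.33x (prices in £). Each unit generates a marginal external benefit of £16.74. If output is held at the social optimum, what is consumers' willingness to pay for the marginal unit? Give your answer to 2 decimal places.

P = £48.88

Social marginal cost = private MC − MEB = 20.90 + 2.33x.
Set SMC = demand: 20.90 + 2.33x = 69.42 - 1.71x → x* = 12.0099.
Consumer price on the demand curve at x*: 69.42 − 1.71×12.0099 = 48.8831.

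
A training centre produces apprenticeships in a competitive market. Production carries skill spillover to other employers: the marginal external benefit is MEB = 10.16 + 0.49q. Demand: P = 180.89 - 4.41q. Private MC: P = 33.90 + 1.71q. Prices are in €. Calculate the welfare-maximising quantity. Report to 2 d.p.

q* = 27.91

Social marginal cost = private MC − MEB = 23.74 + 1.22q.
Set SMC = demand: 23.74 + 1.22q = 180.89 - 4.41q → q* = 27.9130.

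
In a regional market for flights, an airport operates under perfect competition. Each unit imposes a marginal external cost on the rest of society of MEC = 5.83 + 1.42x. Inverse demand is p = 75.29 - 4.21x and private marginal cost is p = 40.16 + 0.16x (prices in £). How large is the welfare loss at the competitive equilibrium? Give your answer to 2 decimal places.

Market equilibrium (private): 40.16 + 0.16x = 75.29 - 4.21x → x_m = 8.0389.
Social marginal cost = private MC + MEC = 45.99 + 1.58x.
Set SMC = demand: 45.99 + 1.58x = 75.29 - 4.21x → x* = 5.0604.
The loss is the area between SMC and demand from x* to x_m; with linear curves that's a triangle of height MEC(x_m).
DWL = ½ × 2.9785 × 17.2452 = 25.6824.

DWL = £25.68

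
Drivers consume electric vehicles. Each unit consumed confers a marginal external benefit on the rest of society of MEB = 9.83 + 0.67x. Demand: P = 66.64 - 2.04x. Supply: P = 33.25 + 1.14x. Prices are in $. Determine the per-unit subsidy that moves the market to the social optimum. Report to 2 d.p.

subsidy = $21.37 per unit

Social marginal benefit = demand + MEB = 76.47 - 1.37x.
Set SMB = MC: 76.47 - 1.37x = 33.25 + 1.14x → x* = 17.2191.
The Pigouvian subsidy equals MEB at x*: 9.83 + 0.67×17.2191 = 21.3668.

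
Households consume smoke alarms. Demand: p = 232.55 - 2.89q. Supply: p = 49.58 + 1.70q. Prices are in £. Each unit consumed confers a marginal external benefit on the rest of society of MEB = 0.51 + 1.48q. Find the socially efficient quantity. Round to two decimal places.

q* = 59.00

Social marginal benefit = demand + MEB = 233.06 - 1.41q.
Set SMB = MC: 233.06 - 1.41q = 49.58 + 1.70q → q* = 58.9968.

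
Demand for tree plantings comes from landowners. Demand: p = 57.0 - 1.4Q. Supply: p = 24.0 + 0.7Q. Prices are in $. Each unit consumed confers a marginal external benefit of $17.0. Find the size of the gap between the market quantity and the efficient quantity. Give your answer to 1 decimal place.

8.1 units

Market equilibrium (private): 24.0 + 0.7Q = 57.0 - 1.4Q → Q_m = 15.7143.
Social marginal benefit = demand + MEB = 74.0 - 1.4Q.
Set SMB = MC: 74.0 - 1.4Q = 24.0 + 0.7Q → Q* = 23.8095.
Gap = |15.7143 − 23.8095| = 8.0952.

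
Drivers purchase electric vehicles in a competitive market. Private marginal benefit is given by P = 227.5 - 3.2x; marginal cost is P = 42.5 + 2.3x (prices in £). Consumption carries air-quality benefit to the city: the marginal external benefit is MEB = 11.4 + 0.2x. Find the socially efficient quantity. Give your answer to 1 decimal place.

Social marginal benefit = demand + MEB = 238.9 - 3.0x.
Set SMB = MC: 238.9 - 3.0x = 42.5 + 2.3x → x* = 37.0566.

x* = 37.1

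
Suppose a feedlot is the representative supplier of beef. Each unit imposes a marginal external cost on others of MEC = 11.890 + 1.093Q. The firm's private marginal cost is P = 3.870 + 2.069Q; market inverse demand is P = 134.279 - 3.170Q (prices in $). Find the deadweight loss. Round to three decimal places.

Market equilibrium (private): 3.870 + 2.069Q = 134.279 - 3.170Q → Q_m = 24.8920.
Social marginal cost = private MC + MEC = 15.760 + 3.162Q.
Set SMC = demand: 15.760 + 3.162Q = 134.279 - 3.170Q → Q* = 18.7175.
Height of the DWL triangle at Q_m is SMC(Q_m) − demand(Q_m) = MEC(Q_m) = 39.0969.
DWL = ½ × 6.1745 × 39.0969 = 120.7019.

DWL = $120.702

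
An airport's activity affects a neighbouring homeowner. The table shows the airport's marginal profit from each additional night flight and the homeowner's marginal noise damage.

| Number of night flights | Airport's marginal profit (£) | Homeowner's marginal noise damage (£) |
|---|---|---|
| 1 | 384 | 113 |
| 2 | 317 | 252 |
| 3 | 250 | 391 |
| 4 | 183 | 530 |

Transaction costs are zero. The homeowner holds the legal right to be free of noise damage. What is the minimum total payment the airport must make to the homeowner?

£365

Efficient level: marginal profit ≥ marginal noise damage through level 2, so k* = 2.
With the homeowner holding the right, the airport must at least compensate total damage at k*: 113 + 252 = 365.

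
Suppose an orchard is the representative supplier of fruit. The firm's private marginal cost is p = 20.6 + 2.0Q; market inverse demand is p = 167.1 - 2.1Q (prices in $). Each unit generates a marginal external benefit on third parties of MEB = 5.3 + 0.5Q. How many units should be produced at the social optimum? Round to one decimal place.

Social marginal cost = private MC − MEB = 15.3 + 1.5Q.
Set SMC = demand: 15.3 + 1.5Q = 167.1 - 2.1Q → Q* = 42.1667.

Q* = 42.2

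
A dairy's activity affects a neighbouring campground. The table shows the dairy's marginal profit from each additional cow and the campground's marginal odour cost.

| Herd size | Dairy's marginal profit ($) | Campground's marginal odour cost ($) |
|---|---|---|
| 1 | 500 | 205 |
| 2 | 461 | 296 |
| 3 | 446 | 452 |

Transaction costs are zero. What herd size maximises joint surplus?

2

Bargaining reaches the level where marginal profit last exceeds marginal odour cost.
That holds through level 2 (461 ≥ 296) but not at 3 (446 < 452).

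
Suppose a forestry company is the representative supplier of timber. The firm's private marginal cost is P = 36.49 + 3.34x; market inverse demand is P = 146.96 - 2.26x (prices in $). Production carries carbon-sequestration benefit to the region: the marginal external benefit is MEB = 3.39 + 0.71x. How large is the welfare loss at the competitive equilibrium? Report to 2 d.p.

DWL = $30.94

Market equilibrium (private): 36.49 + 3.34x = 146.96 - 2.26x → x_m = 19.7268.
Social marginal cost = private MC − MEB = 33.10 + 2.63x.
Set SMC = demand: 33.10 + 2.63x = 146.96 - 2.26x → x* = 23.2843.
Between x* and x_m the wedge demand − SMC runs linearly from 0 to MEB(x_m), so the loss is a triangle.
DWL = ½ × 3.5575 × 17.3960 = 30.9431.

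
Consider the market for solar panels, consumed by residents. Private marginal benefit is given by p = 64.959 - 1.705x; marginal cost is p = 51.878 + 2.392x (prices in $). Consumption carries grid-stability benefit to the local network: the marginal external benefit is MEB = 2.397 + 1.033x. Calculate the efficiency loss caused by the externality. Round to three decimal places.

DWL = $5.293

Market equilibrium (private): 51.878 + 2.392x = 64.959 - 1.705x → x_m = 3.1928.
Social marginal benefit = demand + MEB = 67.356 - 0.672x.
Set SMB = MC: 67.356 - 0.672x = 51.878 + 2.392x → x* = 5.0516.
The loss is the area between SMB and MC from x* to x_m; with linear curves that's a triangle of height MEB(x_m).
DWL = ½ × 1.8588 × 5.6952 = 5.2931.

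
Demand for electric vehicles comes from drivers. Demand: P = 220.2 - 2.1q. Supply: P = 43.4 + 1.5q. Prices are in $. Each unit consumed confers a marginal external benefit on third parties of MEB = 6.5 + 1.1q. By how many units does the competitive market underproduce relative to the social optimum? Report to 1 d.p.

Market equilibrium (private): 43.4 + 1.5q = 220.2 - 2.1q → q_m = 49.1111.
Social marginal benefit = demand + MEB = 226.7 - q.
Set SMB = MC: 226.7 - q = 43.4 + 1.5q → q* = 73.3200.
Gap = |49.1111 − 73.3200| = 24.2089.

24.2 units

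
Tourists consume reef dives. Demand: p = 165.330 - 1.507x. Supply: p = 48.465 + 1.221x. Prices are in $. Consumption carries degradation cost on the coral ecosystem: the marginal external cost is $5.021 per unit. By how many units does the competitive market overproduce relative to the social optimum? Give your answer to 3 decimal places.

Market equilibrium (private): 48.465 + 1.221x = 165.330 - 1.507x → x_m = 42.8391.
Social marginal benefit = demand − MEC = 160.309 - 1.507x.
Set SMB = MC: 160.309 - 1.507x = 48.465 + 1.221x → x* = 40.9985.
Gap = |42.8391 − 40.9985| = 1.8406.

1.841 units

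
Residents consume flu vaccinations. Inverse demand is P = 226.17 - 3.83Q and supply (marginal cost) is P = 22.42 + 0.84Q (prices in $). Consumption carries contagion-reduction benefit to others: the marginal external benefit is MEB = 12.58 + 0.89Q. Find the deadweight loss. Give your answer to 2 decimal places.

DWL = $349.61

Market equilibrium (private): 22.42 + 0.84Q = 226.17 - 3.83Q → Q_m = 43.6296.
Social marginal benefit = demand + MEB = 238.75 - 2.94Q.
Set SMB = MC: 238.75 - 2.94Q = 22.42 + 0.84Q → Q* = 57.2302.
The loss is the area between SMB and MC from Q* to Q_m; with linear curves that's a triangle of height MEB(Q_m).
DWL = ½ × 13.6006 × 51.4103 = 349.6055.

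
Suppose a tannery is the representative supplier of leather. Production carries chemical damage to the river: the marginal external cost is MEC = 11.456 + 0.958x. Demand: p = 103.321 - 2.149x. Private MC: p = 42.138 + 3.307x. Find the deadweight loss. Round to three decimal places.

Market equilibrium (private): 42.138 + 3.307x = 103.321 - 2.149x → x_m = 11.2139.
Social marginal cost = private MC + MEC = 53.594 + 4.265x.
Set SMC = demand: 53.594 + 4.265x = 103.321 - 2.149x → x* = 7.7529.
Between x* and x_m the wedge SMC − demand runs linearly from 0 to MEC(x_m), so the loss is a triangle.
DWL = ½ × 3.4610 × 22.1989 = 38.4152.

DWL = 38.415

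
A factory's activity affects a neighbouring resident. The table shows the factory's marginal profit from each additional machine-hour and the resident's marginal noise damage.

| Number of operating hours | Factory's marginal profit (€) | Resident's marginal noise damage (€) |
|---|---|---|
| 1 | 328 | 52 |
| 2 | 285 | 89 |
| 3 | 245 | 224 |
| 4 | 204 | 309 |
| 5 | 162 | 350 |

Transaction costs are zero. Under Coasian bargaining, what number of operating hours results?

3

Bargaining reaches the level where marginal profit last exceeds marginal noise damage.
That holds through level 3 (245 ≥ 224) but not at 4 (204 < 309).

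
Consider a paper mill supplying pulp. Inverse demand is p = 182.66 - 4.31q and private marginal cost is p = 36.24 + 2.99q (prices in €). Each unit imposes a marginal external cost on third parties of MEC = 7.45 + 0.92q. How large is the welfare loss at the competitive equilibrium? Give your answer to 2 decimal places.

Market equilibrium (private): 36.24 + 2.99q = 182.66 - 4.31q → q_m = 20.0575.
Social marginal cost = private MC + MEC = 43.69 + 3.91q.
Set SMC = demand: 43.69 + 3.91q = 182.66 - 4.31q → q* = 16.9063.
Between q* and q_m the wedge SMC − demand runs linearly from 0 to MEC(q_m), so the loss is a triangle.
DWL = ½ × 3.1512 × 25.9029 = 40.8126.

DWL = €40.81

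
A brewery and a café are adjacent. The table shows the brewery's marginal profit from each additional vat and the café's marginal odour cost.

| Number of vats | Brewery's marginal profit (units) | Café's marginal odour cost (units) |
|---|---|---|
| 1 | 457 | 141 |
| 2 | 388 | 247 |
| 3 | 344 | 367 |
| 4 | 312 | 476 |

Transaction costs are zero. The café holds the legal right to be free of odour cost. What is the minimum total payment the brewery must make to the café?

Efficient level: marginal profit ≥ marginal odour cost through level 2, so k* = 2.
With the café holding the right, the brewery must at least compensate total damage at k*: 141 + 247 = 388.

388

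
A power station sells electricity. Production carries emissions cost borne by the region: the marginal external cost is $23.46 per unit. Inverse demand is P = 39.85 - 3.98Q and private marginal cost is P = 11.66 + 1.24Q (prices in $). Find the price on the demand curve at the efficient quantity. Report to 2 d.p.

Social marginal cost = private MC + MEC = 35.12 + 1.24Q.
Set SMC = demand: 35.12 + 1.24Q = 39.85 - 3.98Q → Q* = 0.9061.
Consumer price on the demand curve at Q*: 39.85 − 3.98×0.9061 = 36.2437.

P = $36.24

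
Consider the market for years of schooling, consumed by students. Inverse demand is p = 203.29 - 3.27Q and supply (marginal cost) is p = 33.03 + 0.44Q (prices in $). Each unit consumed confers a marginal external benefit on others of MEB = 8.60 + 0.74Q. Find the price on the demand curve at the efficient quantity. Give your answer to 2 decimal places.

Social marginal benefit = demand + MEB = 211.89 - 2.53Q.
Set SMB = MC: 211.89 - 2.53Q = 33.03 + 0.44Q → Q* = 60.2222.
Consumer price on the demand curve at Q*: 203.29 − 3.27×60.2222 = 6.3634.

P = $6.36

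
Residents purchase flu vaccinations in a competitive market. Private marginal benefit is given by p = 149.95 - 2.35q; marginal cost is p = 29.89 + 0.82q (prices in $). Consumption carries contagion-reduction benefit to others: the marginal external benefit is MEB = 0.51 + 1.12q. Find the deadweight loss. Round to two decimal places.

Market equilibrium (private): 29.89 + 0.82q = 149.95 - 2.35q → q_m = 37.8738.
Social marginal benefit = demand + MEB = 150.46 - 1.23q.
Set SMB = MC: 150.46 - 1.23q = 29.89 + 0.82q → q* = 58.8146.
The welfare-loss triangle has base |q_m − q*| and height MEB(q_m) (the vertical gap between SMB and MC is zero at q* and MEB at q_m).
DWL = ½ × 20.9408 × 42.9287 = 449.4807.

DWL = $449.48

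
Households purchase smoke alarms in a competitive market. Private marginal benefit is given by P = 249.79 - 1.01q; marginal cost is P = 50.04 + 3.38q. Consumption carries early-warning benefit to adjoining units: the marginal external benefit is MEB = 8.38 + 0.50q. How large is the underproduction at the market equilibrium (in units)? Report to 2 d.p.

Market equilibrium (private): 50.04 + 3.38q = 249.79 - 1.01q → q_m = 45.5011.
Social marginal benefit = demand + MEB = 258.17 - 0.51q.
Set SMB = MC: 258.17 - 0.51q = 50.04 + 3.38q → q* = 53.5039.
Gap = |45.5011 − 53.5039| = 8.0028.

8.00 units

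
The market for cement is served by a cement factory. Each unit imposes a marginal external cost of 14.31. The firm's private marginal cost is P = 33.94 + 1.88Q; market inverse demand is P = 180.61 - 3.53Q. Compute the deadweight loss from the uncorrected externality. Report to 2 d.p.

DWL = 18.93

Market equilibrium (private): 33.94 + 1.88Q = 180.61 - 3.53Q → Q_m = 27.1109.
Social marginal cost = private MC + MEC = 48.25 + 1.88Q.
Set SMC = demand: 48.25 + 1.88Q = 180.61 - 3.53Q → Q* = 24.4658.
The loss is the area between SMC and demand from Q* to Q_m; with linear curves that's a triangle of height MEC(Q_m).
DWL = ½ × 2.6451 × 14.3100 = 18.9257.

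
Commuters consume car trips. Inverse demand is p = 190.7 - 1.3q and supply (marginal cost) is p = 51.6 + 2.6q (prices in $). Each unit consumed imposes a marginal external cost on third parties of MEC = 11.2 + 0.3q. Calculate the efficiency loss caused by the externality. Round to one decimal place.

Market equilibrium (private): 51.6 + 2.6q = 190.7 - 1.3q → q_m = 35.6667.
Social marginal benefit = demand − MEC = 179.5 - 1.6q.
Set SMB = MC: 179.5 - 1.6q = 51.6 + 2.6q → q* = 30.4524.
The loss is the area between SMB and MC from q* to q_m; with linear curves that's a triangle of height MEC(q_m).
DWL = ½ × 5.2143 × 21.9000 = 57.0966.

DWL = $57.1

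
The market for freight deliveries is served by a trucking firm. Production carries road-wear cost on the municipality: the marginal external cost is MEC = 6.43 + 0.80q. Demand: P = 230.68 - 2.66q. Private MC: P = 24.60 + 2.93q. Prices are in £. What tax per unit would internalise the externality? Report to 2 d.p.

tax = £31.43 per unit

Social marginal cost = private MC + MEC = 31.03 + 3.73q.
Set SMC = demand: 31.03 + 3.73q = 230.68 - 2.66q → q* = 31.2441.
The Pigouvian tax equals MEC at q*: 6.43 + 0.80×31.2441 = 31.4253.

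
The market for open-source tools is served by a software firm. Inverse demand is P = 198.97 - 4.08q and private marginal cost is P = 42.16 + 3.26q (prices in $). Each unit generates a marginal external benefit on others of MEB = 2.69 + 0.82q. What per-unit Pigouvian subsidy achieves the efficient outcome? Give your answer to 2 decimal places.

Social marginal cost = private MC − MEB = 39.47 + 2.44q.
Set SMC = demand: 39.47 + 2.44q = 198.97 - 4.08q → q* = 24.4632.
The Pigouvian subsidy equals MEB at q*: 2.69 + 0.82×24.4632 = 22.7498.

subsidy = $22.75 per unit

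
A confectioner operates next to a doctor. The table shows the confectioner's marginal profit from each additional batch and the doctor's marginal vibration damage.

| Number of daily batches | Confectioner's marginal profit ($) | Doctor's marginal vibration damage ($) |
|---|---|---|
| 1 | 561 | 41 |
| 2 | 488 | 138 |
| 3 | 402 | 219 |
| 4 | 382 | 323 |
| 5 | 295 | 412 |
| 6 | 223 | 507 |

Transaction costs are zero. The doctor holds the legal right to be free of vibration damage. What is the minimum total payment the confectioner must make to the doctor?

$721

Efficient level: marginal profit ≥ marginal vibration damage through level 4, so k* = 4.
With the doctor holding the right, the confectioner must at least compensate total damage at k*: 41 + 138 + 219 + 323 = 721.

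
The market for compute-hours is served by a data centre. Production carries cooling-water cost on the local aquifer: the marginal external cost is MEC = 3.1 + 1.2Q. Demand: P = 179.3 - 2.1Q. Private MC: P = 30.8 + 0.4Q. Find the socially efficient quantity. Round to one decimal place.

Social marginal cost = private MC + MEC = 33.9 + 1.6Q.
Set SMC = demand: 33.9 + 1.6Q = 179.3 - 2.1Q → Q* = 39.2973.

Q* = 39.3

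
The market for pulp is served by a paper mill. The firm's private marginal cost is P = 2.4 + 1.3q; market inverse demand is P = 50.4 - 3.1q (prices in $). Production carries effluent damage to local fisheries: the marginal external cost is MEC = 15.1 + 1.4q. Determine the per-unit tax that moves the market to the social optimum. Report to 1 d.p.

Social marginal cost = private MC + MEC = 17.5 + 2.7q.
Set SMC = demand: 17.5 + 2.7q = 50.4 - 3.1q → q* = 5.6724.
The Pigouvian tax equals MEC at q*: 15.1 + 1.4×5.6724 = 23.0414.

tax = $23.0 per unit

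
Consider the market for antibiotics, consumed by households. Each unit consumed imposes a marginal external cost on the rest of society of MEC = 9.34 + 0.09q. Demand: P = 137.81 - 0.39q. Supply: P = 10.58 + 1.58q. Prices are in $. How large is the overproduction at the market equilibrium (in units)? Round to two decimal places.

Market equilibrium (private): 10.58 + 1.58q = 137.81 - 0.39q → q_m = 64.5838.
Social marginal benefit = demand − MEC = 128.47 - 0.48q.
Set SMB = MC: 128.47 - 0.48q = 10.58 + 1.58q → q* = 57.2282.
Gap = |64.5838 − 57.2282| = 7.3556.

7.36 units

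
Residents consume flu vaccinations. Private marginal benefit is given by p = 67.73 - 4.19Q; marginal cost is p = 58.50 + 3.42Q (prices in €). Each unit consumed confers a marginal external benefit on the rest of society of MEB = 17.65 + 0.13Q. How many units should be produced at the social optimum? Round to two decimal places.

Social marginal benefit = demand + MEB = 85.38 - 4.06Q.
Set SMB = MC: 85.38 - 4.06Q = 58.50 + 3.42Q → Q* = 3.5936.

Q* = 3.59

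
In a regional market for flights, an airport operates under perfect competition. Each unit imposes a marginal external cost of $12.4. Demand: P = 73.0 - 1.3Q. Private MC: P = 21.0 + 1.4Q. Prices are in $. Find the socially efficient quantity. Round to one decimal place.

Q* = 14.7

Social marginal cost = private MC + MEC = 33.4 + 1.4Q.
Set SMC = demand: 33.4 + 1.4Q = 73.0 - 1.3Q → Q* = 14.6667.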